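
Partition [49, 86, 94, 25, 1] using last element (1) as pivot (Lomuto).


Pivot: 1
Place pivot at 0: [1, 86, 94, 25, 49]

Partitioned: [1, 86, 94, 25, 49]


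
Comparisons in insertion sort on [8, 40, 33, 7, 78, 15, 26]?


Algorithm: insertion sort
Input: [8, 40, 33, 7, 78, 15, 26]
Sorted: [7, 8, 15, 26, 33, 40, 78]

15


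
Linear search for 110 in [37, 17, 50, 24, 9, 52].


i=0: 37!=110
i=1: 17!=110
i=2: 50!=110
i=3: 24!=110
i=4: 9!=110
i=5: 52!=110

Not found, 6 comps


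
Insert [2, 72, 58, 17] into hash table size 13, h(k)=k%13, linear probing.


Insert 2: h=2 -> slot 2
Insert 72: h=7 -> slot 7
Insert 58: h=6 -> slot 6
Insert 17: h=4 -> slot 4

Table: [None, None, 2, None, 17, None, 58, 72, None, None, None, None, None]


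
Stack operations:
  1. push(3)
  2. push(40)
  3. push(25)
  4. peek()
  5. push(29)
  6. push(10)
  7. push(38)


push(3) -> [3]
push(40) -> [3, 40]
push(25) -> [3, 40, 25]
peek()->25
push(29) -> [3, 40, 25, 29]
push(10) -> [3, 40, 25, 29, 10]
push(38) -> [3, 40, 25, 29, 10, 38]

Final stack: [3, 40, 25, 29, 10, 38]


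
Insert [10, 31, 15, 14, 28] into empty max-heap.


Insert 10: [10]
Insert 31: [31, 10]
Insert 15: [31, 10, 15]
Insert 14: [31, 14, 15, 10]
Insert 28: [31, 28, 15, 10, 14]

Final heap: [31, 28, 15, 10, 14]


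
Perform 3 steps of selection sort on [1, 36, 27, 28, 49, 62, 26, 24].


Initial: [1, 36, 27, 28, 49, 62, 26, 24]
Step 1: min=1 at 0
  Swap: [1, 36, 27, 28, 49, 62, 26, 24]
Step 2: min=24 at 7
  Swap: [1, 24, 27, 28, 49, 62, 26, 36]
Step 3: min=26 at 6
  Swap: [1, 24, 26, 28, 49, 62, 27, 36]

After 3 steps: [1, 24, 26, 28, 49, 62, 27, 36]


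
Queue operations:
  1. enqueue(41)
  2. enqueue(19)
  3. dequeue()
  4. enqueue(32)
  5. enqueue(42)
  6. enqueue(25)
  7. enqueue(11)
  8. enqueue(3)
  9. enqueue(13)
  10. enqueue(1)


enqueue(41) -> [41]
enqueue(19) -> [41, 19]
dequeue()->41, [19]
enqueue(32) -> [19, 32]
enqueue(42) -> [19, 32, 42]
enqueue(25) -> [19, 32, 42, 25]
enqueue(11) -> [19, 32, 42, 25, 11]
enqueue(3) -> [19, 32, 42, 25, 11, 3]
enqueue(13) -> [19, 32, 42, 25, 11, 3, 13]
enqueue(1) -> [19, 32, 42, 25, 11, 3, 13, 1]

Final queue: [19, 32, 42, 25, 11, 3, 13, 1]


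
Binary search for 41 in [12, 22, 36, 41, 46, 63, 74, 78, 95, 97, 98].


Step 1: lo=0, hi=10, mid=5, val=63
Step 2: lo=0, hi=4, mid=2, val=36
Step 3: lo=3, hi=4, mid=3, val=41

Found at index 3


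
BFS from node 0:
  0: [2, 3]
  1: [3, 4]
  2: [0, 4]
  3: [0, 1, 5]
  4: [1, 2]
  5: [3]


Visit 0, enqueue [2, 3]
Visit 2, enqueue [4]
Visit 3, enqueue [1, 5]
Visit 4, enqueue []
Visit 1, enqueue []
Visit 5, enqueue []

BFS order: [0, 2, 3, 4, 1, 5]


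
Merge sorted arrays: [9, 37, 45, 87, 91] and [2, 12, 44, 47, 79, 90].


Take 2 from B
Take 9 from A
Take 12 from B
Take 37 from A
Take 44 from B
Take 45 from A
Take 47 from B
Take 79 from B
Take 87 from A
Take 90 from B

Merged: [2, 9, 12, 37, 44, 45, 47, 79, 87, 90, 91]


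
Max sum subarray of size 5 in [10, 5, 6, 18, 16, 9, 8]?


[0:5]: 55
[1:6]: 54
[2:7]: 57

Max: 57 at [2:7]


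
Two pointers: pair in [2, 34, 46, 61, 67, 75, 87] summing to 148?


lo=0(2)+hi=6(87)=89
lo=1(34)+hi=6(87)=121
lo=2(46)+hi=6(87)=133
lo=3(61)+hi=6(87)=148

Yes: 61+87=148


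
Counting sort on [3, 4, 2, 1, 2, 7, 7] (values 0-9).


Input: [3, 4, 2, 1, 2, 7, 7]
Counts: [0, 1, 2, 1, 1, 0, 0, 2, 0, 0]

Sorted: [1, 2, 2, 3, 4, 7, 7]


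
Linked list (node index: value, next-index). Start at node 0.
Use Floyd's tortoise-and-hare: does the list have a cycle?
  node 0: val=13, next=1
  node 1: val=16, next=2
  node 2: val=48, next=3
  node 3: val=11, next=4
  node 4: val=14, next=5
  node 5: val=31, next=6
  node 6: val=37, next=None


Floyd's tortoise (slow, +1) and hare (fast, +2):
  init: slow=0, fast=0
  step 1: slow=1, fast=2
  step 2: slow=2, fast=4
  step 3: slow=3, fast=6
  step 4: fast -> None, no cycle

Cycle: no


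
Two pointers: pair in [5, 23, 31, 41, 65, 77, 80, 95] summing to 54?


lo=0(5)+hi=7(95)=100
lo=0(5)+hi=6(80)=85
lo=0(5)+hi=5(77)=82
lo=0(5)+hi=4(65)=70
lo=0(5)+hi=3(41)=46
lo=1(23)+hi=3(41)=64
lo=1(23)+hi=2(31)=54

Yes: 23+31=54


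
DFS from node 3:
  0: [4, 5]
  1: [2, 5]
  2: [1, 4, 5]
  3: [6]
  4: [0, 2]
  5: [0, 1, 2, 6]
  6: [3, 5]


Visit 3, push [6]
Visit 6, push [5]
Visit 5, push [2, 1, 0]
Visit 0, push [4]
Visit 4, push [2]
Visit 2, push [1]
Visit 1, push []

DFS order: [3, 6, 5, 0, 4, 2, 1]


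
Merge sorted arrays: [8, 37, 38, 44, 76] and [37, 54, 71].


Take 8 from A
Take 37 from A
Take 37 from B
Take 38 from A
Take 44 from A
Take 54 from B
Take 71 from B

Merged: [8, 37, 37, 38, 44, 54, 71, 76]


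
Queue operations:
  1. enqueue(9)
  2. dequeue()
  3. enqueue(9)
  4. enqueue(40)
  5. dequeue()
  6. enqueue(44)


enqueue(9) -> [9]
dequeue()->9, []
enqueue(9) -> [9]
enqueue(40) -> [9, 40]
dequeue()->9, [40]
enqueue(44) -> [40, 44]

Final queue: [40, 44]


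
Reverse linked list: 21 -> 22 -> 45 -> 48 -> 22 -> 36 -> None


Step 1: curr=21, set curr.next=prev(None) | reversed so far: 21
Step 2: curr=22, set curr.next=prev(21) | reversed so far: 22 -> 21
Step 3: curr=45, set curr.next=prev(22) | reversed so far: 45 -> 22 -> 21
Step 4: curr=48, set curr.next=prev(45) | reversed so far: 48 -> 45 -> 22 -> 21
Step 5: curr=22, set curr.next=prev(48) | reversed so far: 22 -> 48 -> 45 -> 22 -> 21
Step 6: curr=36, set curr.next=prev(22) | reversed so far: 36 -> 22 -> 48 -> 45 -> 22 -> 21

36 -> 22 -> 48 -> 45 -> 22 -> 21 -> None


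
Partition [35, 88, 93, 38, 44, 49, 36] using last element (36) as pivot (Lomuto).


Pivot: 36
  35 <= 36: advance i (no swap)
Place pivot at 1: [35, 36, 93, 38, 44, 49, 88]

Partitioned: [35, 36, 93, 38, 44, 49, 88]


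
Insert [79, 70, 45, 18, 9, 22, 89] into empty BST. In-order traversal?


Insert 79: root
Insert 70: L from 79
Insert 45: L from 79 -> L from 70
Insert 18: L from 79 -> L from 70 -> L from 45
Insert 9: L from 79 -> L from 70 -> L from 45 -> L from 18
Insert 22: L from 79 -> L from 70 -> L from 45 -> R from 18
Insert 89: R from 79

In-order: [9, 18, 22, 45, 70, 79, 89]


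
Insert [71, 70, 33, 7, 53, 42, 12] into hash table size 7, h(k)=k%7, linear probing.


Insert 71: h=1 -> slot 1
Insert 70: h=0 -> slot 0
Insert 33: h=5 -> slot 5
Insert 7: h=0, 2 probes -> slot 2
Insert 53: h=4 -> slot 4
Insert 42: h=0, 3 probes -> slot 3
Insert 12: h=5, 1 probes -> slot 6

Table: [70, 71, 7, 42, 53, 33, 12]


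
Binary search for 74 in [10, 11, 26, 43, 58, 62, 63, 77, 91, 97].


Step 1: lo=0, hi=9, mid=4, val=58
Step 2: lo=5, hi=9, mid=7, val=77
Step 3: lo=5, hi=6, mid=5, val=62
Step 4: lo=6, hi=6, mid=6, val=63

Not found


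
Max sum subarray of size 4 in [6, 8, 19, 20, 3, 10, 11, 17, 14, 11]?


[0:4]: 53
[1:5]: 50
[2:6]: 52
[3:7]: 44
[4:8]: 41
[5:9]: 52
[6:10]: 53

Max: 53 at [0:4]


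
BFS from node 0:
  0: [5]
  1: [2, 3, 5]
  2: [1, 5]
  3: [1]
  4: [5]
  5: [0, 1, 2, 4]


Visit 0, enqueue [5]
Visit 5, enqueue [1, 2, 4]
Visit 1, enqueue [3]
Visit 2, enqueue []
Visit 4, enqueue []
Visit 3, enqueue []

BFS order: [0, 5, 1, 2, 4, 3]


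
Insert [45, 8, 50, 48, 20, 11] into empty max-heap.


Insert 45: [45]
Insert 8: [45, 8]
Insert 50: [50, 8, 45]
Insert 48: [50, 48, 45, 8]
Insert 20: [50, 48, 45, 8, 20]
Insert 11: [50, 48, 45, 8, 20, 11]

Final heap: [50, 48, 45, 8, 20, 11]


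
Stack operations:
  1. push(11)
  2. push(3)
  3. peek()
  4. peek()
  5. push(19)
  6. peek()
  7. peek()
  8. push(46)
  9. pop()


push(11) -> [11]
push(3) -> [11, 3]
peek()->3
peek()->3
push(19) -> [11, 3, 19]
peek()->19
peek()->19
push(46) -> [11, 3, 19, 46]
pop()->46, [11, 3, 19]

Final stack: [11, 3, 19]


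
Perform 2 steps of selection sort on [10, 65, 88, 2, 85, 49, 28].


Initial: [10, 65, 88, 2, 85, 49, 28]
Step 1: min=2 at 3
  Swap: [2, 65, 88, 10, 85, 49, 28]
Step 2: min=10 at 3
  Swap: [2, 10, 88, 65, 85, 49, 28]

After 2 steps: [2, 10, 88, 65, 85, 49, 28]


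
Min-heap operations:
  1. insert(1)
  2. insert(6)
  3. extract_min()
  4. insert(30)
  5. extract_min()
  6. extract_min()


insert(1) -> [1]
insert(6) -> [1, 6]
extract_min()->1, [6]
insert(30) -> [6, 30]
extract_min()->6, [30]
extract_min()->30, []

Final heap: []


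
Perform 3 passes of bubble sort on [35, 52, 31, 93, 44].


Initial: [35, 52, 31, 93, 44]
Pass 1: [35, 31, 52, 44, 93] (2 swaps)
Pass 2: [31, 35, 44, 52, 93] (2 swaps)
Pass 3: [31, 35, 44, 52, 93] (0 swaps)

After 3 passes: [31, 35, 44, 52, 93]


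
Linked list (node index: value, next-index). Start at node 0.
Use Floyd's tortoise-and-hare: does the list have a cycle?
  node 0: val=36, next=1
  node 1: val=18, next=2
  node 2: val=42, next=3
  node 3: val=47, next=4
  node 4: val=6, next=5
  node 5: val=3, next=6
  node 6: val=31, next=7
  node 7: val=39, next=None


Floyd's tortoise (slow, +1) and hare (fast, +2):
  init: slow=0, fast=0
  step 1: slow=1, fast=2
  step 2: slow=2, fast=4
  step 3: slow=3, fast=6
  step 4: fast 6->7->None, no cycle

Cycle: no


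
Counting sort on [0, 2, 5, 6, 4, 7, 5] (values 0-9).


Input: [0, 2, 5, 6, 4, 7, 5]
Counts: [1, 0, 1, 0, 1, 2, 1, 1, 0, 0]

Sorted: [0, 2, 4, 5, 5, 6, 7]


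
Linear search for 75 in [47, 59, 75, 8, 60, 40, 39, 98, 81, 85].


i=0: 47!=75
i=1: 59!=75
i=2: 75==75 found!

Found at 2, 3 comps


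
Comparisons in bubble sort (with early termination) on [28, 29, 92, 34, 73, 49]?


Algorithm: bubble sort (with early termination)
Input: [28, 29, 92, 34, 73, 49]
Sorted: [28, 29, 34, 49, 73, 92]

12


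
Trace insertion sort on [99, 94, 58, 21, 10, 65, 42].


Initial: [99, 94, 58, 21, 10, 65, 42]
Insert 94: [94, 99, 58, 21, 10, 65, 42]
Insert 58: [58, 94, 99, 21, 10, 65, 42]
Insert 21: [21, 58, 94, 99, 10, 65, 42]
Insert 10: [10, 21, 58, 94, 99, 65, 42]
Insert 65: [10, 21, 58, 65, 94, 99, 42]
Insert 42: [10, 21, 42, 58, 65, 94, 99]

Sorted: [10, 21, 42, 58, 65, 94, 99]


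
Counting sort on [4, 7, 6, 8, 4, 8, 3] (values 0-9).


Input: [4, 7, 6, 8, 4, 8, 3]
Counts: [0, 0, 0, 1, 2, 0, 1, 1, 2, 0]

Sorted: [3, 4, 4, 6, 7, 8, 8]


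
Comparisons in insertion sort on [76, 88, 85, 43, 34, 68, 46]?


Algorithm: insertion sort
Input: [76, 88, 85, 43, 34, 68, 46]
Sorted: [34, 43, 46, 68, 76, 85, 88]

19


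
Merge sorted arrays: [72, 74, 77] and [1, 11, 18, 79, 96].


Take 1 from B
Take 11 from B
Take 18 from B
Take 72 from A
Take 74 from A
Take 77 from A

Merged: [1, 11, 18, 72, 74, 77, 79, 96]


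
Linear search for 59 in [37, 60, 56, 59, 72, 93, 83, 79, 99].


i=0: 37!=59
i=1: 60!=59
i=2: 56!=59
i=3: 59==59 found!

Found at 3, 4 comps


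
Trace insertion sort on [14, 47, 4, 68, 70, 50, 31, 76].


Initial: [14, 47, 4, 68, 70, 50, 31, 76]
Insert 47: [14, 47, 4, 68, 70, 50, 31, 76]
Insert 4: [4, 14, 47, 68, 70, 50, 31, 76]
Insert 68: [4, 14, 47, 68, 70, 50, 31, 76]
Insert 70: [4, 14, 47, 68, 70, 50, 31, 76]
Insert 50: [4, 14, 47, 50, 68, 70, 31, 76]
Insert 31: [4, 14, 31, 47, 50, 68, 70, 76]
Insert 76: [4, 14, 31, 47, 50, 68, 70, 76]

Sorted: [4, 14, 31, 47, 50, 68, 70, 76]


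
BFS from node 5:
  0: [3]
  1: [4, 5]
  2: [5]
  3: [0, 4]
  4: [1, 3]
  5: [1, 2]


Visit 5, enqueue [1, 2]
Visit 1, enqueue [4]
Visit 2, enqueue []
Visit 4, enqueue [3]
Visit 3, enqueue [0]
Visit 0, enqueue []

BFS order: [5, 1, 2, 4, 3, 0]


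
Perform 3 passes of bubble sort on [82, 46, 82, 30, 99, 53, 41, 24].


Initial: [82, 46, 82, 30, 99, 53, 41, 24]
Pass 1: [46, 82, 30, 82, 53, 41, 24, 99] (5 swaps)
Pass 2: [46, 30, 82, 53, 41, 24, 82, 99] (4 swaps)
Pass 3: [30, 46, 53, 41, 24, 82, 82, 99] (4 swaps)

After 3 passes: [30, 46, 53, 41, 24, 82, 82, 99]


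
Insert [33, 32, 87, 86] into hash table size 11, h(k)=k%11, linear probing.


Insert 33: h=0 -> slot 0
Insert 32: h=10 -> slot 10
Insert 87: h=10, 2 probes -> slot 1
Insert 86: h=9 -> slot 9

Table: [33, 87, None, None, None, None, None, None, None, 86, 32]


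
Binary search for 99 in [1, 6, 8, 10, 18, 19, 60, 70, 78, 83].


Step 1: lo=0, hi=9, mid=4, val=18
Step 2: lo=5, hi=9, mid=7, val=70
Step 3: lo=8, hi=9, mid=8, val=78
Step 4: lo=9, hi=9, mid=9, val=83

Not found


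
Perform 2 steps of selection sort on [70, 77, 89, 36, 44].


Initial: [70, 77, 89, 36, 44]
Step 1: min=36 at 3
  Swap: [36, 77, 89, 70, 44]
Step 2: min=44 at 4
  Swap: [36, 44, 89, 70, 77]

After 2 steps: [36, 44, 89, 70, 77]


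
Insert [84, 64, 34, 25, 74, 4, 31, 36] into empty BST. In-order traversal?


Insert 84: root
Insert 64: L from 84
Insert 34: L from 84 -> L from 64
Insert 25: L from 84 -> L from 64 -> L from 34
Insert 74: L from 84 -> R from 64
Insert 4: L from 84 -> L from 64 -> L from 34 -> L from 25
Insert 31: L from 84 -> L from 64 -> L from 34 -> R from 25
Insert 36: L from 84 -> L from 64 -> R from 34

In-order: [4, 25, 31, 34, 36, 64, 74, 84]


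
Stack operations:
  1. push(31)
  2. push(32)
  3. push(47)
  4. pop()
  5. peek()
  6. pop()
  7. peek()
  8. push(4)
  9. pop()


push(31) -> [31]
push(32) -> [31, 32]
push(47) -> [31, 32, 47]
pop()->47, [31, 32]
peek()->32
pop()->32, [31]
peek()->31
push(4) -> [31, 4]
pop()->4, [31]

Final stack: [31]


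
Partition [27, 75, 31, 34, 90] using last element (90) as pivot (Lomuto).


Pivot: 90
  27 <= 90: advance i (no swap)
  75 <= 90: advance i (no swap)
  31 <= 90: advance i (no swap)
  34 <= 90: advance i (no swap)
Place pivot at 4: [27, 75, 31, 34, 90]

Partitioned: [27, 75, 31, 34, 90]


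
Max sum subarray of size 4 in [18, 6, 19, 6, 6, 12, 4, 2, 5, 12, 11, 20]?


[0:4]: 49
[1:5]: 37
[2:6]: 43
[3:7]: 28
[4:8]: 24
[5:9]: 23
[6:10]: 23
[7:11]: 30
[8:12]: 48

Max: 49 at [0:4]


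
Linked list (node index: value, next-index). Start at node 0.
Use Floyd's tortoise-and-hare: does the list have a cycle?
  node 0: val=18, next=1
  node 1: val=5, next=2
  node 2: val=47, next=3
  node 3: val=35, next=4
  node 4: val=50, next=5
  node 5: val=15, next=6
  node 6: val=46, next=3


Floyd's tortoise (slow, +1) and hare (fast, +2):
  init: slow=0, fast=0
  step 1: slow=1, fast=2
  step 2: slow=2, fast=4
  step 3: slow=3, fast=6
  step 4: slow=4, fast=4
  slow == fast at node 4: cycle detected

Cycle: yes


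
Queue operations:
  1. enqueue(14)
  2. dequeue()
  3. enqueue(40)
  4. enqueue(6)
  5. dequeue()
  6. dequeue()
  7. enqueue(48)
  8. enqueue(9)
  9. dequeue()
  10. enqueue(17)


enqueue(14) -> [14]
dequeue()->14, []
enqueue(40) -> [40]
enqueue(6) -> [40, 6]
dequeue()->40, [6]
dequeue()->6, []
enqueue(48) -> [48]
enqueue(9) -> [48, 9]
dequeue()->48, [9]
enqueue(17) -> [9, 17]

Final queue: [9, 17]


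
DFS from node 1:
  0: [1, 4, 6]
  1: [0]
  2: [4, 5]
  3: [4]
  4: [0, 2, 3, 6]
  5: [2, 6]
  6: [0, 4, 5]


Visit 1, push [0]
Visit 0, push [6, 4]
Visit 4, push [6, 3, 2]
Visit 2, push [5]
Visit 5, push [6]
Visit 6, push []
Visit 3, push []

DFS order: [1, 0, 4, 2, 5, 6, 3]


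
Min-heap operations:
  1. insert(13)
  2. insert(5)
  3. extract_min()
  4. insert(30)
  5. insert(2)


insert(13) -> [13]
insert(5) -> [5, 13]
extract_min()->5, [13]
insert(30) -> [13, 30]
insert(2) -> [2, 30, 13]

Final heap: [2, 30, 13]


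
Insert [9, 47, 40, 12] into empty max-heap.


Insert 9: [9]
Insert 47: [47, 9]
Insert 40: [47, 9, 40]
Insert 12: [47, 12, 40, 9]

Final heap: [47, 12, 40, 9]


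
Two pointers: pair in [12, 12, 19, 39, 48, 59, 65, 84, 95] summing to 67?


lo=0(12)+hi=8(95)=107
lo=0(12)+hi=7(84)=96
lo=0(12)+hi=6(65)=77
lo=0(12)+hi=5(59)=71
lo=0(12)+hi=4(48)=60
lo=1(12)+hi=4(48)=60
lo=2(19)+hi=4(48)=67

Yes: 19+48=67


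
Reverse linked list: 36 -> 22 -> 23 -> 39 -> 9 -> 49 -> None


Step 1: curr=36, set curr.next=prev(None) | reversed so far: 36
Step 2: curr=22, set curr.next=prev(36) | reversed so far: 22 -> 36
Step 3: curr=23, set curr.next=prev(22) | reversed so far: 23 -> 22 -> 36
Step 4: curr=39, set curr.next=prev(23) | reversed so far: 39 -> 23 -> 22 -> 36
Step 5: curr=9, set curr.next=prev(39) | reversed so far: 9 -> 39 -> 23 -> 22 -> 36
Step 6: curr=49, set curr.next=prev(9) | reversed so far: 49 -> 9 -> 39 -> 23 -> 22 -> 36

49 -> 9 -> 39 -> 23 -> 22 -> 36 -> None


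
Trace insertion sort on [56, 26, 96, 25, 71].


Initial: [56, 26, 96, 25, 71]
Insert 26: [26, 56, 96, 25, 71]
Insert 96: [26, 56, 96, 25, 71]
Insert 25: [25, 26, 56, 96, 71]
Insert 71: [25, 26, 56, 71, 96]

Sorted: [25, 26, 56, 71, 96]


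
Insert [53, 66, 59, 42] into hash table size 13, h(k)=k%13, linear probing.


Insert 53: h=1 -> slot 1
Insert 66: h=1, 1 probes -> slot 2
Insert 59: h=7 -> slot 7
Insert 42: h=3 -> slot 3

Table: [None, 53, 66, 42, None, None, None, 59, None, None, None, None, None]


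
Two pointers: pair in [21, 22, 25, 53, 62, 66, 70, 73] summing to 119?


lo=0(21)+hi=7(73)=94
lo=1(22)+hi=7(73)=95
lo=2(25)+hi=7(73)=98
lo=3(53)+hi=7(73)=126
lo=3(53)+hi=6(70)=123
lo=3(53)+hi=5(66)=119

Yes: 53+66=119


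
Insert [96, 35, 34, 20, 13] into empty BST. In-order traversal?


Insert 96: root
Insert 35: L from 96
Insert 34: L from 96 -> L from 35
Insert 20: L from 96 -> L from 35 -> L from 34
Insert 13: L from 96 -> L from 35 -> L from 34 -> L from 20

In-order: [13, 20, 34, 35, 96]


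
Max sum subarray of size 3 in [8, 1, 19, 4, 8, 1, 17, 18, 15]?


[0:3]: 28
[1:4]: 24
[2:5]: 31
[3:6]: 13
[4:7]: 26
[5:8]: 36
[6:9]: 50

Max: 50 at [6:9]


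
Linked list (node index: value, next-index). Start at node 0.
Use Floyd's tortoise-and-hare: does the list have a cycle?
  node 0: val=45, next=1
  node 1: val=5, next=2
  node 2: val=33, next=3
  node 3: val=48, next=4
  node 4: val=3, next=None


Floyd's tortoise (slow, +1) and hare (fast, +2):
  init: slow=0, fast=0
  step 1: slow=1, fast=2
  step 2: slow=2, fast=4
  step 3: fast -> None, no cycle

Cycle: no


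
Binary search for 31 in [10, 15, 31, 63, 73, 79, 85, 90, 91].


Step 1: lo=0, hi=8, mid=4, val=73
Step 2: lo=0, hi=3, mid=1, val=15
Step 3: lo=2, hi=3, mid=2, val=31

Found at index 2


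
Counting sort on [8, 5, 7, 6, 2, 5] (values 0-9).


Input: [8, 5, 7, 6, 2, 5]
Counts: [0, 0, 1, 0, 0, 2, 1, 1, 1, 0]

Sorted: [2, 5, 5, 6, 7, 8]


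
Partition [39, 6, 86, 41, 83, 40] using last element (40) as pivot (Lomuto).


Pivot: 40
  39 <= 40: advance i (no swap)
  6 <= 40: advance i (no swap)
Place pivot at 2: [39, 6, 40, 41, 83, 86]

Partitioned: [39, 6, 40, 41, 83, 86]


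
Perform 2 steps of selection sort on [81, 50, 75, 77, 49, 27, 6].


Initial: [81, 50, 75, 77, 49, 27, 6]
Step 1: min=6 at 6
  Swap: [6, 50, 75, 77, 49, 27, 81]
Step 2: min=27 at 5
  Swap: [6, 27, 75, 77, 49, 50, 81]

After 2 steps: [6, 27, 75, 77, 49, 50, 81]


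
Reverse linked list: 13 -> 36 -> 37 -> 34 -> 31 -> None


Step 1: curr=13, set curr.next=prev(None) | reversed so far: 13
Step 2: curr=36, set curr.next=prev(13) | reversed so far: 36 -> 13
Step 3: curr=37, set curr.next=prev(36) | reversed so far: 37 -> 36 -> 13
Step 4: curr=34, set curr.next=prev(37) | reversed so far: 34 -> 37 -> 36 -> 13
Step 5: curr=31, set curr.next=prev(34) | reversed so far: 31 -> 34 -> 37 -> 36 -> 13

31 -> 34 -> 37 -> 36 -> 13 -> None


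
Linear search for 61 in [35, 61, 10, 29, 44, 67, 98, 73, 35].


i=0: 35!=61
i=1: 61==61 found!

Found at 1, 2 comps


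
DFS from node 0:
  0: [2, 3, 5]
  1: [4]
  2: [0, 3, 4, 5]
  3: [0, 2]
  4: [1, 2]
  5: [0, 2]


Visit 0, push [5, 3, 2]
Visit 2, push [5, 4, 3]
Visit 3, push []
Visit 4, push [1]
Visit 1, push []
Visit 5, push []

DFS order: [0, 2, 3, 4, 1, 5]


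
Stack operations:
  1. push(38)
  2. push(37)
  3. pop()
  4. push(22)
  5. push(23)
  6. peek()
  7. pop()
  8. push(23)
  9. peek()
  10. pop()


push(38) -> [38]
push(37) -> [38, 37]
pop()->37, [38]
push(22) -> [38, 22]
push(23) -> [38, 22, 23]
peek()->23
pop()->23, [38, 22]
push(23) -> [38, 22, 23]
peek()->23
pop()->23, [38, 22]

Final stack: [38, 22]


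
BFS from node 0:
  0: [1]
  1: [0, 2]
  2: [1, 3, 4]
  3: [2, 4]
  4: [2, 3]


Visit 0, enqueue [1]
Visit 1, enqueue [2]
Visit 2, enqueue [3, 4]
Visit 3, enqueue []
Visit 4, enqueue []

BFS order: [0, 1, 2, 3, 4]


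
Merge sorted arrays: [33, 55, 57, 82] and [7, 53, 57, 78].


Take 7 from B
Take 33 from A
Take 53 from B
Take 55 from A
Take 57 from A
Take 57 from B
Take 78 from B

Merged: [7, 33, 53, 55, 57, 57, 78, 82]


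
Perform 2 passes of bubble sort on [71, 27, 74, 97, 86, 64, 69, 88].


Initial: [71, 27, 74, 97, 86, 64, 69, 88]
Pass 1: [27, 71, 74, 86, 64, 69, 88, 97] (5 swaps)
Pass 2: [27, 71, 74, 64, 69, 86, 88, 97] (2 swaps)

After 2 passes: [27, 71, 74, 64, 69, 86, 88, 97]


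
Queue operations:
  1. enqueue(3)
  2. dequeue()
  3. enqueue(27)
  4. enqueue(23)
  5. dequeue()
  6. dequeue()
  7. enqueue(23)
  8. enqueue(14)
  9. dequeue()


enqueue(3) -> [3]
dequeue()->3, []
enqueue(27) -> [27]
enqueue(23) -> [27, 23]
dequeue()->27, [23]
dequeue()->23, []
enqueue(23) -> [23]
enqueue(14) -> [23, 14]
dequeue()->23, [14]

Final queue: [14]


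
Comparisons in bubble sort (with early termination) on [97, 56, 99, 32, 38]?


Algorithm: bubble sort (with early termination)
Input: [97, 56, 99, 32, 38]
Sorted: [32, 38, 56, 97, 99]

10


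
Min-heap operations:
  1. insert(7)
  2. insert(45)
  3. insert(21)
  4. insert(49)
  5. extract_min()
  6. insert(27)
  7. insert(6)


insert(7) -> [7]
insert(45) -> [7, 45]
insert(21) -> [7, 45, 21]
insert(49) -> [7, 45, 21, 49]
extract_min()->7, [21, 45, 49]
insert(27) -> [21, 27, 49, 45]
insert(6) -> [6, 21, 49, 45, 27]

Final heap: [6, 21, 49, 45, 27]


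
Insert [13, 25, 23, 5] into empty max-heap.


Insert 13: [13]
Insert 25: [25, 13]
Insert 23: [25, 13, 23]
Insert 5: [25, 13, 23, 5]

Final heap: [25, 13, 23, 5]


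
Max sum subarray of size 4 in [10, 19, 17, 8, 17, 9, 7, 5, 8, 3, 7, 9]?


[0:4]: 54
[1:5]: 61
[2:6]: 51
[3:7]: 41
[4:8]: 38
[5:9]: 29
[6:10]: 23
[7:11]: 23
[8:12]: 27

Max: 61 at [1:5]


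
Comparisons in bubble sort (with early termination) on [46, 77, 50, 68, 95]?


Algorithm: bubble sort (with early termination)
Input: [46, 77, 50, 68, 95]
Sorted: [46, 50, 68, 77, 95]

7


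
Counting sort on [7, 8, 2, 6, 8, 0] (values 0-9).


Input: [7, 8, 2, 6, 8, 0]
Counts: [1, 0, 1, 0, 0, 0, 1, 1, 2, 0]

Sorted: [0, 2, 6, 7, 8, 8]


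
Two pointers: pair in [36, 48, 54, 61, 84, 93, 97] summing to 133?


lo=0(36)+hi=6(97)=133

Yes: 36+97=133


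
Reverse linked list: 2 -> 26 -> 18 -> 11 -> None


Step 1: curr=2, set curr.next=prev(None) | reversed so far: 2
Step 2: curr=26, set curr.next=prev(2) | reversed so far: 26 -> 2
Step 3: curr=18, set curr.next=prev(26) | reversed so far: 18 -> 26 -> 2
Step 4: curr=11, set curr.next=prev(18) | reversed so far: 11 -> 18 -> 26 -> 2

11 -> 18 -> 26 -> 2 -> None


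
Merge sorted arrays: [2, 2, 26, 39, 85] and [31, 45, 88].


Take 2 from A
Take 2 from A
Take 26 from A
Take 31 from B
Take 39 from A
Take 45 from B
Take 85 from A

Merged: [2, 2, 26, 31, 39, 45, 85, 88]


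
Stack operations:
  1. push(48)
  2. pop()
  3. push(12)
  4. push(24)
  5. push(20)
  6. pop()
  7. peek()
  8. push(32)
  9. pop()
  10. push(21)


push(48) -> [48]
pop()->48, []
push(12) -> [12]
push(24) -> [12, 24]
push(20) -> [12, 24, 20]
pop()->20, [12, 24]
peek()->24
push(32) -> [12, 24, 32]
pop()->32, [12, 24]
push(21) -> [12, 24, 21]

Final stack: [12, 24, 21]


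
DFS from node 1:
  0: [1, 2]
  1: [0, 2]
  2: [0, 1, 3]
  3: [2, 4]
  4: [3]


Visit 1, push [2, 0]
Visit 0, push [2]
Visit 2, push [3]
Visit 3, push [4]
Visit 4, push []

DFS order: [1, 0, 2, 3, 4]


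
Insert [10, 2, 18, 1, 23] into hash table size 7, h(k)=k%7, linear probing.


Insert 10: h=3 -> slot 3
Insert 2: h=2 -> slot 2
Insert 18: h=4 -> slot 4
Insert 1: h=1 -> slot 1
Insert 23: h=2, 3 probes -> slot 5

Table: [None, 1, 2, 10, 18, 23, None]


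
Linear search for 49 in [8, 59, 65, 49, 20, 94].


i=0: 8!=49
i=1: 59!=49
i=2: 65!=49
i=3: 49==49 found!

Found at 3, 4 comps


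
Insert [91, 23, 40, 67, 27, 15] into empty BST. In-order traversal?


Insert 91: root
Insert 23: L from 91
Insert 40: L from 91 -> R from 23
Insert 67: L from 91 -> R from 23 -> R from 40
Insert 27: L from 91 -> R from 23 -> L from 40
Insert 15: L from 91 -> L from 23

In-order: [15, 23, 27, 40, 67, 91]


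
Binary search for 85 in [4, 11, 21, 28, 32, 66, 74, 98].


Step 1: lo=0, hi=7, mid=3, val=28
Step 2: lo=4, hi=7, mid=5, val=66
Step 3: lo=6, hi=7, mid=6, val=74
Step 4: lo=7, hi=7, mid=7, val=98

Not found


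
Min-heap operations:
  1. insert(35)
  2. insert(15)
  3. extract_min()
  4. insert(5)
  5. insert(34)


insert(35) -> [35]
insert(15) -> [15, 35]
extract_min()->15, [35]
insert(5) -> [5, 35]
insert(34) -> [5, 35, 34]

Final heap: [5, 35, 34]


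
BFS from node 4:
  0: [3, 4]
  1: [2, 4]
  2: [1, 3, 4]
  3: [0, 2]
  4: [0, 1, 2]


Visit 4, enqueue [0, 1, 2]
Visit 0, enqueue [3]
Visit 1, enqueue []
Visit 2, enqueue []
Visit 3, enqueue []

BFS order: [4, 0, 1, 2, 3]


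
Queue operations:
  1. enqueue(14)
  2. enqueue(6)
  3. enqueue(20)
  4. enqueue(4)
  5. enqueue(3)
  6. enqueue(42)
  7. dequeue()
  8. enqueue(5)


enqueue(14) -> [14]
enqueue(6) -> [14, 6]
enqueue(20) -> [14, 6, 20]
enqueue(4) -> [14, 6, 20, 4]
enqueue(3) -> [14, 6, 20, 4, 3]
enqueue(42) -> [14, 6, 20, 4, 3, 42]
dequeue()->14, [6, 20, 4, 3, 42]
enqueue(5) -> [6, 20, 4, 3, 42, 5]

Final queue: [6, 20, 4, 3, 42, 5]


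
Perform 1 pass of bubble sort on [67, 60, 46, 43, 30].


Initial: [67, 60, 46, 43, 30]
Pass 1: [60, 46, 43, 30, 67] (4 swaps)

After 1 pass: [60, 46, 43, 30, 67]


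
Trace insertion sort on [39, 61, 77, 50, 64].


Initial: [39, 61, 77, 50, 64]
Insert 61: [39, 61, 77, 50, 64]
Insert 77: [39, 61, 77, 50, 64]
Insert 50: [39, 50, 61, 77, 64]
Insert 64: [39, 50, 61, 64, 77]

Sorted: [39, 50, 61, 64, 77]


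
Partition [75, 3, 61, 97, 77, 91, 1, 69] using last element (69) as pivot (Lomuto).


Pivot: 69
  3 <= 69: swap -> [3, 75, 61, 97, 77, 91, 1, 69]
  61 <= 69: swap -> [3, 61, 75, 97, 77, 91, 1, 69]
  1 <= 69: swap -> [3, 61, 1, 97, 77, 91, 75, 69]
Place pivot at 3: [3, 61, 1, 69, 77, 91, 75, 97]

Partitioned: [3, 61, 1, 69, 77, 91, 75, 97]


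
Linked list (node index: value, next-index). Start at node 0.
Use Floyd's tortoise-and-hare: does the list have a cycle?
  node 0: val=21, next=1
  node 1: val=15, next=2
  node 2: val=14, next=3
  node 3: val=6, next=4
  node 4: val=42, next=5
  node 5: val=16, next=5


Floyd's tortoise (slow, +1) and hare (fast, +2):
  init: slow=0, fast=0
  step 1: slow=1, fast=2
  step 2: slow=2, fast=4
  step 3: slow=3, fast=5
  step 4: slow=4, fast=5
  step 5: slow=5, fast=5
  slow == fast at node 5: cycle detected

Cycle: yes


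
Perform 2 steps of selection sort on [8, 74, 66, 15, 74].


Initial: [8, 74, 66, 15, 74]
Step 1: min=8 at 0
  Swap: [8, 74, 66, 15, 74]
Step 2: min=15 at 3
  Swap: [8, 15, 66, 74, 74]

After 2 steps: [8, 15, 66, 74, 74]


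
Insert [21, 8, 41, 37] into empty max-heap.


Insert 21: [21]
Insert 8: [21, 8]
Insert 41: [41, 8, 21]
Insert 37: [41, 37, 21, 8]

Final heap: [41, 37, 21, 8]


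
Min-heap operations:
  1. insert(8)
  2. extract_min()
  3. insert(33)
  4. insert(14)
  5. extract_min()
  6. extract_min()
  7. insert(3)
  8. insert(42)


insert(8) -> [8]
extract_min()->8, []
insert(33) -> [33]
insert(14) -> [14, 33]
extract_min()->14, [33]
extract_min()->33, []
insert(3) -> [3]
insert(42) -> [3, 42]

Final heap: [3, 42]


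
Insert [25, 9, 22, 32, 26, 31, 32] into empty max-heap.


Insert 25: [25]
Insert 9: [25, 9]
Insert 22: [25, 9, 22]
Insert 32: [32, 25, 22, 9]
Insert 26: [32, 26, 22, 9, 25]
Insert 31: [32, 26, 31, 9, 25, 22]
Insert 32: [32, 26, 32, 9, 25, 22, 31]

Final heap: [32, 26, 32, 9, 25, 22, 31]


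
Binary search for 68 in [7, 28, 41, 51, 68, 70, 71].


Step 1: lo=0, hi=6, mid=3, val=51
Step 2: lo=4, hi=6, mid=5, val=70
Step 3: lo=4, hi=4, mid=4, val=68

Found at index 4


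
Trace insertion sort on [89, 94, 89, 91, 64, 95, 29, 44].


Initial: [89, 94, 89, 91, 64, 95, 29, 44]
Insert 94: [89, 94, 89, 91, 64, 95, 29, 44]
Insert 89: [89, 89, 94, 91, 64, 95, 29, 44]
Insert 91: [89, 89, 91, 94, 64, 95, 29, 44]
Insert 64: [64, 89, 89, 91, 94, 95, 29, 44]
Insert 95: [64, 89, 89, 91, 94, 95, 29, 44]
Insert 29: [29, 64, 89, 89, 91, 94, 95, 44]
Insert 44: [29, 44, 64, 89, 89, 91, 94, 95]

Sorted: [29, 44, 64, 89, 89, 91, 94, 95]


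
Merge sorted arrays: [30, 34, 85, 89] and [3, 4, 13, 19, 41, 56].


Take 3 from B
Take 4 from B
Take 13 from B
Take 19 from B
Take 30 from A
Take 34 from A
Take 41 from B
Take 56 from B

Merged: [3, 4, 13, 19, 30, 34, 41, 56, 85, 89]


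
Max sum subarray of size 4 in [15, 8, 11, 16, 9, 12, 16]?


[0:4]: 50
[1:5]: 44
[2:6]: 48
[3:7]: 53

Max: 53 at [3:7]


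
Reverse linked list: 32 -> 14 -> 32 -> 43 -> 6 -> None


Step 1: curr=32, set curr.next=prev(None) | reversed so far: 32
Step 2: curr=14, set curr.next=prev(32) | reversed so far: 14 -> 32
Step 3: curr=32, set curr.next=prev(14) | reversed so far: 32 -> 14 -> 32
Step 4: curr=43, set curr.next=prev(32) | reversed so far: 43 -> 32 -> 14 -> 32
Step 5: curr=6, set curr.next=prev(43) | reversed so far: 6 -> 43 -> 32 -> 14 -> 32

6 -> 43 -> 32 -> 14 -> 32 -> None


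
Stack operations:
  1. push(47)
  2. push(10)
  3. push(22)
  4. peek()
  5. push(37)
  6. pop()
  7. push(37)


push(47) -> [47]
push(10) -> [47, 10]
push(22) -> [47, 10, 22]
peek()->22
push(37) -> [47, 10, 22, 37]
pop()->37, [47, 10, 22]
push(37) -> [47, 10, 22, 37]

Final stack: [47, 10, 22, 37]


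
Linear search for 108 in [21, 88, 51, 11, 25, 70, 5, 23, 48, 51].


i=0: 21!=108
i=1: 88!=108
i=2: 51!=108
i=3: 11!=108
i=4: 25!=108
i=5: 70!=108
i=6: 5!=108
i=7: 23!=108
i=8: 48!=108
i=9: 51!=108

Not found, 10 comps


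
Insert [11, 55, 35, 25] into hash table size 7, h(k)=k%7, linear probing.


Insert 11: h=4 -> slot 4
Insert 55: h=6 -> slot 6
Insert 35: h=0 -> slot 0
Insert 25: h=4, 1 probes -> slot 5

Table: [35, None, None, None, 11, 25, 55]


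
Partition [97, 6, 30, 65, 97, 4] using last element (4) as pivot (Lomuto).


Pivot: 4
Place pivot at 0: [4, 6, 30, 65, 97, 97]

Partitioned: [4, 6, 30, 65, 97, 97]


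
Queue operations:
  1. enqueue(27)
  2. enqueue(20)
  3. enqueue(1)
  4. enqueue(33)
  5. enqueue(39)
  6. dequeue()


enqueue(27) -> [27]
enqueue(20) -> [27, 20]
enqueue(1) -> [27, 20, 1]
enqueue(33) -> [27, 20, 1, 33]
enqueue(39) -> [27, 20, 1, 33, 39]
dequeue()->27, [20, 1, 33, 39]

Final queue: [20, 1, 33, 39]


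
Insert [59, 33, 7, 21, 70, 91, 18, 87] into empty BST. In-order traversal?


Insert 59: root
Insert 33: L from 59
Insert 7: L from 59 -> L from 33
Insert 21: L from 59 -> L from 33 -> R from 7
Insert 70: R from 59
Insert 91: R from 59 -> R from 70
Insert 18: L from 59 -> L from 33 -> R from 7 -> L from 21
Insert 87: R from 59 -> R from 70 -> L from 91

In-order: [7, 18, 21, 33, 59, 70, 87, 91]


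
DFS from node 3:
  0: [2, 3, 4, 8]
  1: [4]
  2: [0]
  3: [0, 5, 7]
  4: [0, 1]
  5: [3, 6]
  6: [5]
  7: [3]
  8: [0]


Visit 3, push [7, 5, 0]
Visit 0, push [8, 4, 2]
Visit 2, push []
Visit 4, push [1]
Visit 1, push []
Visit 8, push []
Visit 5, push [6]
Visit 6, push []
Visit 7, push []

DFS order: [3, 0, 2, 4, 1, 8, 5, 6, 7]


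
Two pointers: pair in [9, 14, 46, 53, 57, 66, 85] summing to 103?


lo=0(9)+hi=6(85)=94
lo=1(14)+hi=6(85)=99
lo=2(46)+hi=6(85)=131
lo=2(46)+hi=5(66)=112
lo=2(46)+hi=4(57)=103

Yes: 46+57=103


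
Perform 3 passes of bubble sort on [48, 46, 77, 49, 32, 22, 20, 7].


Initial: [48, 46, 77, 49, 32, 22, 20, 7]
Pass 1: [46, 48, 49, 32, 22, 20, 7, 77] (6 swaps)
Pass 2: [46, 48, 32, 22, 20, 7, 49, 77] (4 swaps)
Pass 3: [46, 32, 22, 20, 7, 48, 49, 77] (4 swaps)

After 3 passes: [46, 32, 22, 20, 7, 48, 49, 77]


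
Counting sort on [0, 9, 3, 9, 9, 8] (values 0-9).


Input: [0, 9, 3, 9, 9, 8]
Counts: [1, 0, 0, 1, 0, 0, 0, 0, 1, 3]

Sorted: [0, 3, 8, 9, 9, 9]


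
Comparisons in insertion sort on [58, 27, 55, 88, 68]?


Algorithm: insertion sort
Input: [58, 27, 55, 88, 68]
Sorted: [27, 55, 58, 68, 88]

6


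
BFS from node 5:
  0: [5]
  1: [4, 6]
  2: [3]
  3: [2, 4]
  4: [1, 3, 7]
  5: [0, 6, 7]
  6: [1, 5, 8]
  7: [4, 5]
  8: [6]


Visit 5, enqueue [0, 6, 7]
Visit 0, enqueue []
Visit 6, enqueue [1, 8]
Visit 7, enqueue [4]
Visit 1, enqueue []
Visit 8, enqueue []
Visit 4, enqueue [3]
Visit 3, enqueue [2]
Visit 2, enqueue []

BFS order: [5, 0, 6, 7, 1, 8, 4, 3, 2]


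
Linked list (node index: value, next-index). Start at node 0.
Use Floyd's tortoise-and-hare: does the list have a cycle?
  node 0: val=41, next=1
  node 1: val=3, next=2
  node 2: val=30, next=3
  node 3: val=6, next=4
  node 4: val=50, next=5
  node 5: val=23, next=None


Floyd's tortoise (slow, +1) and hare (fast, +2):
  init: slow=0, fast=0
  step 1: slow=1, fast=2
  step 2: slow=2, fast=4
  step 3: fast 4->5->None, no cycle

Cycle: no


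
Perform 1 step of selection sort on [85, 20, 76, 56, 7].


Initial: [85, 20, 76, 56, 7]
Step 1: min=7 at 4
  Swap: [7, 20, 76, 56, 85]

After 1 step: [7, 20, 76, 56, 85]


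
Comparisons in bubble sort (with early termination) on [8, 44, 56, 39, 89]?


Algorithm: bubble sort (with early termination)
Input: [8, 44, 56, 39, 89]
Sorted: [8, 39, 44, 56, 89]

9


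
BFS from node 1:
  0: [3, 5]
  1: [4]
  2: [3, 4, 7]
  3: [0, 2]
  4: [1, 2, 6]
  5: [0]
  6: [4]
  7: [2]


Visit 1, enqueue [4]
Visit 4, enqueue [2, 6]
Visit 2, enqueue [3, 7]
Visit 6, enqueue []
Visit 3, enqueue [0]
Visit 7, enqueue []
Visit 0, enqueue [5]
Visit 5, enqueue []

BFS order: [1, 4, 2, 6, 3, 7, 0, 5]


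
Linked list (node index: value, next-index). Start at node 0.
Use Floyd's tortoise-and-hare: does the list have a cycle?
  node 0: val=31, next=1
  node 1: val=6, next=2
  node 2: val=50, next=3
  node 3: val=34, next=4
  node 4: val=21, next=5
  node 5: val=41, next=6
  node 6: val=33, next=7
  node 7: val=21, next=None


Floyd's tortoise (slow, +1) and hare (fast, +2):
  init: slow=0, fast=0
  step 1: slow=1, fast=2
  step 2: slow=2, fast=4
  step 3: slow=3, fast=6
  step 4: fast 6->7->None, no cycle

Cycle: no


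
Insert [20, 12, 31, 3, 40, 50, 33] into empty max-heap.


Insert 20: [20]
Insert 12: [20, 12]
Insert 31: [31, 12, 20]
Insert 3: [31, 12, 20, 3]
Insert 40: [40, 31, 20, 3, 12]
Insert 50: [50, 31, 40, 3, 12, 20]
Insert 33: [50, 31, 40, 3, 12, 20, 33]

Final heap: [50, 31, 40, 3, 12, 20, 33]


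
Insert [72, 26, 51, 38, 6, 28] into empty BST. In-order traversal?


Insert 72: root
Insert 26: L from 72
Insert 51: L from 72 -> R from 26
Insert 38: L from 72 -> R from 26 -> L from 51
Insert 6: L from 72 -> L from 26
Insert 28: L from 72 -> R from 26 -> L from 51 -> L from 38

In-order: [6, 26, 28, 38, 51, 72]


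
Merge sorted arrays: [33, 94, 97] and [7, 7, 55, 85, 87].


Take 7 from B
Take 7 from B
Take 33 from A
Take 55 from B
Take 85 from B
Take 87 from B

Merged: [7, 7, 33, 55, 85, 87, 94, 97]


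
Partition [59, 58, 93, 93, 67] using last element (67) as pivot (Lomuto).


Pivot: 67
  59 <= 67: advance i (no swap)
  58 <= 67: advance i (no swap)
Place pivot at 2: [59, 58, 67, 93, 93]

Partitioned: [59, 58, 67, 93, 93]


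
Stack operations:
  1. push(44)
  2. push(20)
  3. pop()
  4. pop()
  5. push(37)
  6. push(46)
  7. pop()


push(44) -> [44]
push(20) -> [44, 20]
pop()->20, [44]
pop()->44, []
push(37) -> [37]
push(46) -> [37, 46]
pop()->46, [37]

Final stack: [37]


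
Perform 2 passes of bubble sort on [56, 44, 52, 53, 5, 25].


Initial: [56, 44, 52, 53, 5, 25]
Pass 1: [44, 52, 53, 5, 25, 56] (5 swaps)
Pass 2: [44, 52, 5, 25, 53, 56] (2 swaps)

After 2 passes: [44, 52, 5, 25, 53, 56]


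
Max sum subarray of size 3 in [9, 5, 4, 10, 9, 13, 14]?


[0:3]: 18
[1:4]: 19
[2:5]: 23
[3:6]: 32
[4:7]: 36

Max: 36 at [4:7]


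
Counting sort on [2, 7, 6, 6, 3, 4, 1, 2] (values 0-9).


Input: [2, 7, 6, 6, 3, 4, 1, 2]
Counts: [0, 1, 2, 1, 1, 0, 2, 1, 0, 0]

Sorted: [1, 2, 2, 3, 4, 6, 6, 7]


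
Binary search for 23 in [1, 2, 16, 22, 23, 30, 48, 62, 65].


Step 1: lo=0, hi=8, mid=4, val=23

Found at index 4


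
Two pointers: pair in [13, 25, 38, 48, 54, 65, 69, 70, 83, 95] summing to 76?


lo=0(13)+hi=9(95)=108
lo=0(13)+hi=8(83)=96
lo=0(13)+hi=7(70)=83
lo=0(13)+hi=6(69)=82
lo=0(13)+hi=5(65)=78
lo=0(13)+hi=4(54)=67
lo=1(25)+hi=4(54)=79
lo=1(25)+hi=3(48)=73
lo=2(38)+hi=3(48)=86

No pair found


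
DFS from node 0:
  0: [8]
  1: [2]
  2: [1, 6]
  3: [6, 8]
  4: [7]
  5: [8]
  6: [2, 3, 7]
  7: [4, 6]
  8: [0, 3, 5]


Visit 0, push [8]
Visit 8, push [5, 3]
Visit 3, push [6]
Visit 6, push [7, 2]
Visit 2, push [1]
Visit 1, push []
Visit 7, push [4]
Visit 4, push []
Visit 5, push []

DFS order: [0, 8, 3, 6, 2, 1, 7, 4, 5]


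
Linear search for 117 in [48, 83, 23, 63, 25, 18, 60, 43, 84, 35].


i=0: 48!=117
i=1: 83!=117
i=2: 23!=117
i=3: 63!=117
i=4: 25!=117
i=5: 18!=117
i=6: 60!=117
i=7: 43!=117
i=8: 84!=117
i=9: 35!=117

Not found, 10 comps


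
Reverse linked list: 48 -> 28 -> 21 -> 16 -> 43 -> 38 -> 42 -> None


Step 1: curr=48, set curr.next=prev(None) | reversed so far: 48
Step 2: curr=28, set curr.next=prev(48) | reversed so far: 28 -> 48
Step 3: curr=21, set curr.next=prev(28) | reversed so far: 21 -> 28 -> 48
Step 4: curr=16, set curr.next=prev(21) | reversed so far: 16 -> 21 -> 28 -> 48
Step 5: curr=43, set curr.next=prev(16) | reversed so far: 43 -> 16 -> 21 -> 28 -> 48
Step 6: curr=38, set curr.next=prev(43) | reversed so far: 38 -> 43 -> 16 -> 21 -> 28 -> 48
Step 7: curr=42, set curr.next=prev(38) | reversed so far: 42 -> 38 -> 43 -> 16 -> 21 -> 28 -> 48

42 -> 38 -> 43 -> 16 -> 21 -> 28 -> 48 -> None


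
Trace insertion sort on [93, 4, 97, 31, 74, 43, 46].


Initial: [93, 4, 97, 31, 74, 43, 46]
Insert 4: [4, 93, 97, 31, 74, 43, 46]
Insert 97: [4, 93, 97, 31, 74, 43, 46]
Insert 31: [4, 31, 93, 97, 74, 43, 46]
Insert 74: [4, 31, 74, 93, 97, 43, 46]
Insert 43: [4, 31, 43, 74, 93, 97, 46]
Insert 46: [4, 31, 43, 46, 74, 93, 97]

Sorted: [4, 31, 43, 46, 74, 93, 97]


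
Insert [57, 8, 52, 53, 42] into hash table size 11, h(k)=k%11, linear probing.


Insert 57: h=2 -> slot 2
Insert 8: h=8 -> slot 8
Insert 52: h=8, 1 probes -> slot 9
Insert 53: h=9, 1 probes -> slot 10
Insert 42: h=9, 2 probes -> slot 0

Table: [42, None, 57, None, None, None, None, None, 8, 52, 53]


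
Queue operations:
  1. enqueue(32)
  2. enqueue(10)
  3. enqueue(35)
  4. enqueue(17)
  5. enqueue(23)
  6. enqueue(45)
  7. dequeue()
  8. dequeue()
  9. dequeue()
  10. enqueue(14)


enqueue(32) -> [32]
enqueue(10) -> [32, 10]
enqueue(35) -> [32, 10, 35]
enqueue(17) -> [32, 10, 35, 17]
enqueue(23) -> [32, 10, 35, 17, 23]
enqueue(45) -> [32, 10, 35, 17, 23, 45]
dequeue()->32, [10, 35, 17, 23, 45]
dequeue()->10, [35, 17, 23, 45]
dequeue()->35, [17, 23, 45]
enqueue(14) -> [17, 23, 45, 14]

Final queue: [17, 23, 45, 14]


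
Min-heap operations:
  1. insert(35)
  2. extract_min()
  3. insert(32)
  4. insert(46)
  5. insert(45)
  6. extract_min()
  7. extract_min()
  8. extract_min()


insert(35) -> [35]
extract_min()->35, []
insert(32) -> [32]
insert(46) -> [32, 46]
insert(45) -> [32, 46, 45]
extract_min()->32, [45, 46]
extract_min()->45, [46]
extract_min()->46, []

Final heap: []


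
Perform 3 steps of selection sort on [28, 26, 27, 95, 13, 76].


Initial: [28, 26, 27, 95, 13, 76]
Step 1: min=13 at 4
  Swap: [13, 26, 27, 95, 28, 76]
Step 2: min=26 at 1
  Swap: [13, 26, 27, 95, 28, 76]
Step 3: min=27 at 2
  Swap: [13, 26, 27, 95, 28, 76]

After 3 steps: [13, 26, 27, 95, 28, 76]


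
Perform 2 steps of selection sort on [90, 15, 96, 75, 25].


Initial: [90, 15, 96, 75, 25]
Step 1: min=15 at 1
  Swap: [15, 90, 96, 75, 25]
Step 2: min=25 at 4
  Swap: [15, 25, 96, 75, 90]

After 2 steps: [15, 25, 96, 75, 90]


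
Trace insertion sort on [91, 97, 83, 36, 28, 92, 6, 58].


Initial: [91, 97, 83, 36, 28, 92, 6, 58]
Insert 97: [91, 97, 83, 36, 28, 92, 6, 58]
Insert 83: [83, 91, 97, 36, 28, 92, 6, 58]
Insert 36: [36, 83, 91, 97, 28, 92, 6, 58]
Insert 28: [28, 36, 83, 91, 97, 92, 6, 58]
Insert 92: [28, 36, 83, 91, 92, 97, 6, 58]
Insert 6: [6, 28, 36, 83, 91, 92, 97, 58]
Insert 58: [6, 28, 36, 58, 83, 91, 92, 97]

Sorted: [6, 28, 36, 58, 83, 91, 92, 97]
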